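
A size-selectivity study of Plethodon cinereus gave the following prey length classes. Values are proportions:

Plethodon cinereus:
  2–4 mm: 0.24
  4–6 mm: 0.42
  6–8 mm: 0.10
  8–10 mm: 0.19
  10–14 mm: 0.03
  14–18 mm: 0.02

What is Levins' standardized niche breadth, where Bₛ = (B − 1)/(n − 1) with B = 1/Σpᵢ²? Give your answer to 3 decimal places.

Σpᵢ² = 0.24² + 0.42² + 0.10² + 0.19² + 0.03² + 0.02² = 0.0576 + 0.1764 + 0.0100 + 0.0361 + 0.0009 + 0.0004 = 0.2814
B = 1 / 0.2814 = 3.55366
Bₛ = (B − 1)/(n − 1) = (3.55366 − 1)/(6 − 1) = 2.55366/5 = 0.51073

0.511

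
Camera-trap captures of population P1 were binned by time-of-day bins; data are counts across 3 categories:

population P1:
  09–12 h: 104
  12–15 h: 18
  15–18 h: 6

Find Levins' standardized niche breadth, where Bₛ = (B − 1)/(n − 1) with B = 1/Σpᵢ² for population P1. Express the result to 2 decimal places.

Proportions for population P1 (n=128): 104/128=0.8125, 18/128=0.1406, 6/128=0.0469
Σpᵢ² = 0.8125² + 0.1406² + 0.0469² = 0.660156 + 0.019768 + 0.002200 = 0.682124
B = 1 / 0.682124 = 1.4660
Bₛ = (B − 1)/(n − 1) = (1.4660 − 1)/(3 − 1) = 0.4660/2 = 0.2330

0.23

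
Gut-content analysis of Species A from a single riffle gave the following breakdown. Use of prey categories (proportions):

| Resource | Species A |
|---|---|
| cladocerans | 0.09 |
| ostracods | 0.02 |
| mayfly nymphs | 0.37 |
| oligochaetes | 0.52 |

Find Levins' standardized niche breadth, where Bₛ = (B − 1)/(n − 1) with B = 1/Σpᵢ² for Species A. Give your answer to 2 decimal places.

Σpᵢ² = 0.09² + 0.02² + 0.37² + 0.52² = 0.0081 + 0.0004 + 0.1369 + 0.2704 = 0.4158
B = 1 / 0.4158 = 2.4050
Bₛ = (B − 1)/(n − 1) = (2.4050 − 1)/(4 − 1) = 1.4050/3 = 0.4683

0.47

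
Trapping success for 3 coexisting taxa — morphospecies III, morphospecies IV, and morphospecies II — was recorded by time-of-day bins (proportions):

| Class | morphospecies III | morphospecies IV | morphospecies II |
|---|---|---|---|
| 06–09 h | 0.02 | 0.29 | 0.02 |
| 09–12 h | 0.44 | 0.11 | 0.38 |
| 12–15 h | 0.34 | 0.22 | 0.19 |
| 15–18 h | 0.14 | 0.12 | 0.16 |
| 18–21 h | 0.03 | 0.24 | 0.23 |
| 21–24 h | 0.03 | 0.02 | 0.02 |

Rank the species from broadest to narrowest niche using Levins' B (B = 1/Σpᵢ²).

morphospecies IV > morphospecies II > morphospecies III

Σp_IIIᵢ² = 0.02² + 0.44² + 0.34² + 0.14² + 0.03² + 0.03² = 0.0004 + 0.1936 + 0.1156 + 0.0196 + 0.0009 + 0.0009 = 0.3310
B_III = 1 / 0.3310 = 3.0211
Σp_IVᵢ² = 0.29² + 0.11² + 0.22² + 0.12² + 0.24² + 0.02² = 0.0841 + 0.0121 + 0.0484 + 0.0144 + 0.0576 + 0.0004 = 0.2170
B_IV = 1 / 0.2170 = 4.6083
Σp_IIᵢ² = 0.02² + 0.38² + 0.19² + 0.16² + 0.23² + 0.02² = 0.0004 + 0.1444 + 0.0361 + 0.0256 + 0.0529 + 0.0004 = 0.2598
B_II = 1 / 0.2598 = 3.8491
Ranking by B (broadest → narrowest): morphospecies IV (4.61) > morphospecies II (3.85) > morphospecies III (3.02)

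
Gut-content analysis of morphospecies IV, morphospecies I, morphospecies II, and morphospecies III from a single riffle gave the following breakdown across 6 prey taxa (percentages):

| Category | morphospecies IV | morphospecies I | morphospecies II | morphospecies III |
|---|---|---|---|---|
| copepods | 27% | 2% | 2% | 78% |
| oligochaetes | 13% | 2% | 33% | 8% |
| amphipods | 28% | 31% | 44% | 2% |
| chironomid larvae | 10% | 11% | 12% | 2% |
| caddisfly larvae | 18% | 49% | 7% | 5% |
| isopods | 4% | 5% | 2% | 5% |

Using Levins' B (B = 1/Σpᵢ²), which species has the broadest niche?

Convert percentages to proportions (divide by 100).
Σp_IVᵢ² = 0.27² + 0.13² + 0.28² + 0.10² + 0.18² + 0.04² = 0.0729 + 0.0169 + 0.0784 + 0.0100 + 0.0324 + 0.0016 = 0.2122
B_IV = 1 / 0.2122 = 4.7125
Σp_Iᵢ² = 0.02² + 0.02² + 0.31² + 0.11² + 0.49² + 0.05² = 0.0004 + 0.0004 + 0.0961 + 0.0121 + 0.2401 + 0.0025 = 0.3516
B_I = 1 / 0.3516 = 2.8441
Σp_IIᵢ² = 0.02² + 0.33² + 0.44² + 0.12² + 0.07² + 0.02² = 0.0004 + 0.1089 + 0.1936 + 0.0144 + 0.0049 + 0.0004 = 0.3226
B_II = 1 / 0.3226 = 3.0998
Σp_IIIᵢ² = 0.78² + 0.08² + 0.02² + 0.02² + 0.05² + 0.05² = 0.6084 + 0.0064 + 0.0004 + 0.0004 + 0.0025 + 0.0025 = 0.6206
B_III = 1 / 0.6206 = 1.6113
Highest B → broadest niche (most generalist): morphospecies IV (B = 4.71).

morphospecies IV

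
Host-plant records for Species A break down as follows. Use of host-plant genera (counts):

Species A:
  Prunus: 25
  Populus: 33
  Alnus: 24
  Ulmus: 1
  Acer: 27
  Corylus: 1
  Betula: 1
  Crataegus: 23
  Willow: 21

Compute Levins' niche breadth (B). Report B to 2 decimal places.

Proportions for Species A (n=156): 25/156=0.1603, 33/156=0.2115, 24/156=0.1538, 1/156=0.0064, 27/156=0.1731, 1/156=0.0064, 1/156=0.0064, 23/156=0.1474, 21/156=0.1346
Σpᵢ² = 0.1603² + 0.2115² + 0.1538² + 0.0064² + 0.1731² + 0.0064² + 0.0064² + 0.1474² + 0.1346² = 0.025696 + 0.044732 + 0.023654 + 0.000041 + 0.029964 + 0.000041 + 0.000041 + 0.021727 + 0.018117 = 0.164013
B = 1 / 0.164013 = 6.0971

6.10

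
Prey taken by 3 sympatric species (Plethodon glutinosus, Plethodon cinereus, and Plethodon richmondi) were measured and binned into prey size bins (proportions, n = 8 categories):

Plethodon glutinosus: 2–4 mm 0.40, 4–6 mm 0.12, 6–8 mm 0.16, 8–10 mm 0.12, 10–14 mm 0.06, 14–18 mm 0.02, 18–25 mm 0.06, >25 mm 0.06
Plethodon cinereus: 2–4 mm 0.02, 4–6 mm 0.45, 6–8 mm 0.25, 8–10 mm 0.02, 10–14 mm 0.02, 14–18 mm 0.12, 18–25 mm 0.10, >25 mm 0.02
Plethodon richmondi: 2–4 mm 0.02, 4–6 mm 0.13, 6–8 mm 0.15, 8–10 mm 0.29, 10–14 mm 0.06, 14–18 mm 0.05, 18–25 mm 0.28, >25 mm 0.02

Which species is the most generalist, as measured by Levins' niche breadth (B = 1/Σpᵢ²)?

Plethodon richmondi

Σp_glutᵢ² = 0.40² + 0.12² + 0.16² + 0.12² + 0.06² + 0.02² + 0.06² + 0.06² = 0.1600 + 0.0144 + 0.0256 + 0.0144 + 0.0036 + 0.0004 + 0.0036 + 0.0036 = 0.2256
B_glut = 1 / 0.2256 = 4.4326
Σp_cineᵢ² = 0.02² + 0.45² + 0.25² + 0.02² + 0.02² + 0.12² + 0.10² + 0.02² = 0.0004 + 0.2025 + 0.0625 + 0.0004 + 0.0004 + 0.0144 + 0.0100 + 0.0004 = 0.2910
B_cine = 1 / 0.2910 = 3.4364
Σp_richᵢ² = 0.02² + 0.13² + 0.15² + 0.29² + 0.06² + 0.05² + 0.28² + 0.02² = 0.0004 + 0.0169 + 0.0225 + 0.0841 + 0.0036 + 0.0025 + 0.0784 + 0.0004 = 0.2088
B_rich = 1 / 0.2088 = 4.7893
Highest B → broadest niche (most generalist): Plethodon richmondi (B = 4.79).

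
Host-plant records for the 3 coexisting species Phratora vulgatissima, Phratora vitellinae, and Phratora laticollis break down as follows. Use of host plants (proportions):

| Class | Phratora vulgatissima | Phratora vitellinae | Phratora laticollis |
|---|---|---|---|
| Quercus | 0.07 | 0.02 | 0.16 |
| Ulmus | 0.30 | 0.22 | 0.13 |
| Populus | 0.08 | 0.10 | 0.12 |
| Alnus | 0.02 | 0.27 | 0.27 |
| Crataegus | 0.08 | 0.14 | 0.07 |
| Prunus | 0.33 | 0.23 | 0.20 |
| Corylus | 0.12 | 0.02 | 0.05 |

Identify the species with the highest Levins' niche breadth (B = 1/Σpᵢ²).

Σp_vulgᵢ² = 0.07² + 0.30² + 0.08² + 0.02² + 0.08² + 0.33² + 0.12² = 0.0049 + 0.0900 + 0.0064 + 0.0004 + 0.0064 + 0.1089 + 0.0144 = 0.2314
B_vulg = 1 / 0.2314 = 4.3215
Σp_viteᵢ² = 0.02² + 0.22² + 0.10² + 0.27² + 0.14² + 0.23² + 0.02² = 0.0004 + 0.0484 + 0.0100 + 0.0729 + 0.0196 + 0.0529 + 0.0004 = 0.2046
B_vite = 1 / 0.2046 = 4.8876
Σp_latiᵢ² = 0.16² + 0.13² + 0.12² + 0.27² + 0.07² + 0.20² + 0.05² = 0.0256 + 0.0169 + 0.0144 + 0.0729 + 0.0049 + 0.0400 + 0.0025 = 0.1772
B_lati = 1 / 0.1772 = 5.6433
Highest B → broadest niche (most generalist): Phratora laticollis (B = 5.64).

Phratora laticollis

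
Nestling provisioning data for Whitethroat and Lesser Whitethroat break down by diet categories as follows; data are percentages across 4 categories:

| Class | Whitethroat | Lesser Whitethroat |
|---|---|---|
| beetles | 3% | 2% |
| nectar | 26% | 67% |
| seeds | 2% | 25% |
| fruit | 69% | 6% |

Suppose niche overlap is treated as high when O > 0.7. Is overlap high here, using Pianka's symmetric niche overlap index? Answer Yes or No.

No

Convert percentages to proportions (divide by 100).
Σ p₁ᵢp₂ᵢ = 0.0006 + 0.1742 + 0.0050 + 0.0414 = 0.2212
Σp_1ᵢ² = 0.03² + 0.26² + 0.02² + 0.69² = 0.0009 + 0.0676 + 0.0004 + 0.4761 = 0.5450
Σp_2ᵢ² = 0.02² + 0.67² + 0.25² + 0.06² = 0.0004 + 0.4489 + 0.0625 + 0.0036 = 0.5154
O = 0.2212 / √(0.5450 × 0.5154) = 0.2212 / 0.52999 = 0.4174
O = 0.4174 < 0.7 → No.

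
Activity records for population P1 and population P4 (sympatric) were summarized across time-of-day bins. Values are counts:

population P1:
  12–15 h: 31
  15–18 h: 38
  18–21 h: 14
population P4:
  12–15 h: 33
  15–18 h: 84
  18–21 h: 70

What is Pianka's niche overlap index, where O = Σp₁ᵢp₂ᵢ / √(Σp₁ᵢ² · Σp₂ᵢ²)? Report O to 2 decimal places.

0.89

Proportions for population P1 (n=83): 31/83=0.3735, 38/83=0.4578, 14/83=0.1687
Proportions for population P4 (n=187): 33/187=0.1765, 84/187=0.4492, 70/187=0.3743
Σ p₁ᵢp₂ᵢ = 0.065923 + 0.205644 + 0.063144 = 0.334711
Σp_1ᵢ² = 0.3735² + 0.4578² + 0.1687² = 0.139502 + 0.209581 + 0.028460 = 0.377543
Σp_2ᵢ² = 0.1765² + 0.4492² + 0.3743² = 0.031152 + 0.201781 + 0.140100 = 0.373033
O = 0.334711 / √(0.377543 × 0.373033) = 0.334711 / 0.3752812 = 0.8919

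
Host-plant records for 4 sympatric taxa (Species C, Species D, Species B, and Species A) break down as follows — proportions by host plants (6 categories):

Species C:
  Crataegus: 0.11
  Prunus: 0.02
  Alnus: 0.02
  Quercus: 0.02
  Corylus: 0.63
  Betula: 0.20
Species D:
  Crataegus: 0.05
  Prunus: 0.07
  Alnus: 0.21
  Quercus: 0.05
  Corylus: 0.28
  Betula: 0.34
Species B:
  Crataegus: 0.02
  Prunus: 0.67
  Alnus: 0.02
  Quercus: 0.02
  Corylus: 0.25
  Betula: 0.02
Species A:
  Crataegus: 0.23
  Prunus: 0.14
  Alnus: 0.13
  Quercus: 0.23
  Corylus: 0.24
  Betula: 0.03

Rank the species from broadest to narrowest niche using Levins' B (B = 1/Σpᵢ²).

Species A > Species D > Species C > Species B

Σp_Cᵢ² = 0.11² + 0.02² + 0.02² + 0.02² + 0.63² + 0.20² = 0.0121 + 0.0004 + 0.0004 + 0.0004 + 0.3969 + 0.0400 = 0.4502
B_C = 1 / 0.4502 = 2.2212
Σp_Dᵢ² = 0.05² + 0.07² + 0.21² + 0.05² + 0.28² + 0.34² = 0.0025 + 0.0049 + 0.0441 + 0.0025 + 0.0784 + 0.1156 = 0.2480
B_D = 1 / 0.2480 = 4.0323
Σp_Bᵢ² = 0.02² + 0.67² + 0.02² + 0.02² + 0.25² + 0.02² = 0.0004 + 0.4489 + 0.0004 + 0.0004 + 0.0625 + 0.0004 = 0.5130
B_B = 1 / 0.5130 = 1.9493
Σp_Aᵢ² = 0.23² + 0.14² + 0.13² + 0.23² + 0.24² + 0.03² = 0.0529 + 0.0196 + 0.0169 + 0.0529 + 0.0576 + 0.0009 = 0.2008
B_A = 1 / 0.2008 = 4.9801
Ranking by B (broadest → narrowest): Species A (4.98) > Species D (4.03) > Species C (2.22) > Species B (1.95)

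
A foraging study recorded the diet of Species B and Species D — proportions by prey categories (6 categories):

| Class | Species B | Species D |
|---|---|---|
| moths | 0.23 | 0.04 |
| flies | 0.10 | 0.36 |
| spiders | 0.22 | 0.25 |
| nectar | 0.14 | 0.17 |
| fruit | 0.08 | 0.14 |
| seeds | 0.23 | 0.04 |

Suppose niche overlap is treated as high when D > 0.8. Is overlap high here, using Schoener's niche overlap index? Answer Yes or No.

No

Σ|p₁ᵢ − p₂ᵢ| = 0.19 + 0.26 + 0.03 + 0.03 + 0.06 + 0.19 = 0.76
D = 1 − ½ × 0.76 = 1 − 0.380 = 0.6200
D = 0.6200 < 0.8 → No.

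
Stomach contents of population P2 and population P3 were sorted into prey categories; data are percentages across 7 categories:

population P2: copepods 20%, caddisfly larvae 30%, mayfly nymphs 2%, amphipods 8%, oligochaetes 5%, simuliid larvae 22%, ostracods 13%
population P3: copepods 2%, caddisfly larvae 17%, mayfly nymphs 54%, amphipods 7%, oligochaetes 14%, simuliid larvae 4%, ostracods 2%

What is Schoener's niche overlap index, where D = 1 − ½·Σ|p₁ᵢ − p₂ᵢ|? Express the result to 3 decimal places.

Convert percentages to proportions (divide by 100).
Σ|p₁ᵢ − p₂ᵢ| = 0.18 + 0.13 + 0.52 + 0.01 + 0.09 + 0.18 + 0.11 = 1.22
D = 1 − ½ × 1.22 = 1 − 0.610 = 0.39000

0.390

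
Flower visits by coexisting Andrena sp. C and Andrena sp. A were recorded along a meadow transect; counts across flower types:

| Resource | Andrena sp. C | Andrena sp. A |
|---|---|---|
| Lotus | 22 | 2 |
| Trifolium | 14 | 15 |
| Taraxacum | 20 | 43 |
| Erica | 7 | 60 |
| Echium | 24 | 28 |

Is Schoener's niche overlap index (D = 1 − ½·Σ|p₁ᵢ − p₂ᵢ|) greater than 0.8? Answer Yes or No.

Proportions for Andrena sp. C (n=87): 22/87=0.2529, 14/87=0.1609, 20/87=0.2299, 7/87=0.0805, 24/87=0.2759
Proportions for Andrena sp. A (n=148): 2/148=0.0135, 15/148=0.1014, 43/148=0.2905, 60/148=0.4054, 28/148=0.1892
Σ|p₁ᵢ − p₂ᵢ| = 0.2394 + 0.0595 + 0.0606 + 0.3249 + 0.0867 = 0.7711
D = 1 − ½ × 0.7711 = 1 − 0.38555 = 0.61445
D = 0.61445 < 0.8 → No.

No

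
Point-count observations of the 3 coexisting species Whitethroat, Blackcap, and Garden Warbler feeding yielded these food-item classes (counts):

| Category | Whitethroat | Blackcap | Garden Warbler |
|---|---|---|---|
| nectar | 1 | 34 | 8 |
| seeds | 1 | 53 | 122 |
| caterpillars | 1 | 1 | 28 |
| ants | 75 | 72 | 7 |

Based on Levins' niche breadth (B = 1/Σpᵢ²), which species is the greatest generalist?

Proportions for Whitethroat (n=78): 1/78=0.0128, 1/78=0.0128, 1/78=0.0128, 75/78=0.9615
Proportions for Blackcap (n=160): 34/160=0.2125, 53/160=0.3313, 1/160=0.0063, 72/160=0.4500
Proportions for Garden Warbler (n=165): 8/165=0.0485, 122/165=0.7394, 28/165=0.1697, 7/165=0.0424
Σp_Whitᵢ² = 0.0128² + 0.0128² + 0.0128² + 0.9615² = 0.000164 + 0.000164 + 0.000164 + 0.924482 = 0.924974
B_Whit = 1 / 0.924974 = 1.0811
Σp_Blacᵢ² = 0.2125² + 0.3313² + 0.0063² + 0.4500² = 0.045156 + 0.109760 + 0.000040 + 0.202500 = 0.357456
B_Blac = 1 / 0.357456 = 2.7975
Σp_Warbᵢ² = 0.0485² + 0.7394² + 0.1697² + 0.0424² = 0.002352 + 0.546712 + 0.028798 + 0.001798 = 0.579660
B_Warb = 1 / 0.579660 = 1.7251
Highest B → broadest niche (most generalist): Blackcap (B = 2.80).

Blackcap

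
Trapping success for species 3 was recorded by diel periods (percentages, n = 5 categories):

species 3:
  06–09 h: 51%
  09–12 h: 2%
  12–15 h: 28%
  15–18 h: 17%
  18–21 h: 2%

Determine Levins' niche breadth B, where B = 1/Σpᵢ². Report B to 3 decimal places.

Convert percentages to proportions (divide by 100).
Σpᵢ² = 0.51² + 0.02² + 0.28² + 0.17² + 0.02² = 0.2601 + 0.0004 + 0.0784 + 0.0289 + 0.0004 = 0.3682
B = 1 / 0.3682 = 2.71592

2.716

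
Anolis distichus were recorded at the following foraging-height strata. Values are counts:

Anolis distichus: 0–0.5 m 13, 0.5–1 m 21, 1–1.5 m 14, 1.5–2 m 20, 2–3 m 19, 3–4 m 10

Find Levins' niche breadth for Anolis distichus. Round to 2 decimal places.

5.64

Proportions for Anolis distichus (n=97): 13/97=0.1340, 21/97=0.2165, 14/97=0.1443, 20/97=0.2062, 19/97=0.1959, 10/97=0.1031
Σpᵢ² = 0.1340² + 0.2165² + 0.1443² + 0.2062² + 0.1959² + 0.1031² = 0.017956 + 0.046872 + 0.020822 + 0.042518 + 0.038377 + 0.010630 = 0.177175
B = 1 / 0.177175 = 5.6441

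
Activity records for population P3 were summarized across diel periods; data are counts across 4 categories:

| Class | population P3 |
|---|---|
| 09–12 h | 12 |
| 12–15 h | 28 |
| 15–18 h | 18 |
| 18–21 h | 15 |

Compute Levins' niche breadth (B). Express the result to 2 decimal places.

3.61

Proportions for population P3 (n=73): 12/73=0.1644, 28/73=0.3836, 18/73=0.2466, 15/73=0.2055
Σpᵢ² = 0.1644² + 0.3836² + 0.2466² + 0.2055² = 0.027027 + 0.147149 + 0.060812 + 0.042230 = 0.277218
B = 1 / 0.277218 = 3.6073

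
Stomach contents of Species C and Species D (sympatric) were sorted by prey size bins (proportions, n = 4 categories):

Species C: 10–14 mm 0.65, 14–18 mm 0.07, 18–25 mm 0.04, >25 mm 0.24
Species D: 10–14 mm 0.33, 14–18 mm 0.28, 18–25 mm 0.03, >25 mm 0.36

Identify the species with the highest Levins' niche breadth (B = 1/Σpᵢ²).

Species D

Σp_Cᵢ² = 0.65² + 0.07² + 0.04² + 0.24² = 0.4225 + 0.0049 + 0.0016 + 0.0576 = 0.4866
B_C = 1 / 0.4866 = 2.0551
Σp_Dᵢ² = 0.33² + 0.28² + 0.03² + 0.36² = 0.1089 + 0.0784 + 0.0009 + 0.1296 = 0.3178
B_D = 1 / 0.3178 = 3.1466
Highest B → broadest niche (most generalist): Species D (B = 3.15).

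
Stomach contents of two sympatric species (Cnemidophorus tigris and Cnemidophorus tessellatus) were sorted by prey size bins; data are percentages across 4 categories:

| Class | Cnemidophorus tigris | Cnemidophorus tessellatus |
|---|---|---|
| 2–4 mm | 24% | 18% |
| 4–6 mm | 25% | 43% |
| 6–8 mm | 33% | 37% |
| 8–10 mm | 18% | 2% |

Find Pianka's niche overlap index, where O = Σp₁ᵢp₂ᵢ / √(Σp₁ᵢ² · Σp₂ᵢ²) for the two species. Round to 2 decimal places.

Convert percentages to proportions (divide by 100).
Σ p₁ᵢp₂ᵢ = 0.0432 + 0.1075 + 0.1221 + 0.0036 = 0.2764
Σp_1ᵢ² = 0.24² + 0.25² + 0.33² + 0.18² = 0.0576 + 0.0625 + 0.1089 + 0.0324 = 0.2614
Σp_2ᵢ² = 0.18² + 0.43² + 0.37² + 0.02² = 0.0324 + 0.1849 + 0.1369 + 0.0004 = 0.3546
O = 0.2764 / √(0.2614 × 0.3546) = 0.2764 / 0.30445 = 0.9079

0.91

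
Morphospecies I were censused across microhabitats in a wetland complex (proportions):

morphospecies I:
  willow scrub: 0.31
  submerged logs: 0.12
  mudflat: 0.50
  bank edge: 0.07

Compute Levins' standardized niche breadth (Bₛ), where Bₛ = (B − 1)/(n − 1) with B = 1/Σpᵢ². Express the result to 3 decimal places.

0.579

Σpᵢ² = 0.31² + 0.12² + 0.50² + 0.07² = 0.0961 + 0.0144 + 0.2500 + 0.0049 = 0.3654
B = 1 / 0.3654 = 2.73673
Bₛ = (B − 1)/(n − 1) = (2.73673 − 1)/(4 − 1) = 1.73673/3 = 0.57891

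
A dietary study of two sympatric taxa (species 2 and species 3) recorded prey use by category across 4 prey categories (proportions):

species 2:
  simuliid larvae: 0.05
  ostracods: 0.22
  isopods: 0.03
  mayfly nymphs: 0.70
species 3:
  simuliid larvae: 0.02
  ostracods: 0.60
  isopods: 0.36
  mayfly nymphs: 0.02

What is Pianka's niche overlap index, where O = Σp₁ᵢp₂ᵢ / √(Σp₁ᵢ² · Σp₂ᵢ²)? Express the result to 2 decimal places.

0.31

Σ p₁ᵢp₂ᵢ = 0.0010 + 0.1320 + 0.0108 + 0.0140 = 0.1578
Σp_1ᵢ² = 0.05² + 0.22² + 0.03² + 0.70² = 0.0025 + 0.0484 + 0.0009 + 0.4900 = 0.5418
Σp_2ᵢ² = 0.02² + 0.60² + 0.36² + 0.02² = 0.0004 + 0.3600 + 0.1296 + 0.0004 = 0.4904
O = 0.1578 / √(0.5418 × 0.4904) = 0.1578 / 0.51546 = 0.3061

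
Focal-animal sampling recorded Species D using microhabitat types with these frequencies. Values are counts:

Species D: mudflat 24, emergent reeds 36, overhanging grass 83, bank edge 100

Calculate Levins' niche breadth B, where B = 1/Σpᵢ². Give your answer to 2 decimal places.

3.15

Proportions for Species D (n=243): 24/243=0.0988, 36/243=0.1481, 83/243=0.3416, 100/243=0.4115
Σpᵢ² = 0.0988² + 0.1481² + 0.3416² + 0.4115² = 0.009761 + 0.021934 + 0.116691 + 0.169332 = 0.317718
B = 1 / 0.317718 = 3.1474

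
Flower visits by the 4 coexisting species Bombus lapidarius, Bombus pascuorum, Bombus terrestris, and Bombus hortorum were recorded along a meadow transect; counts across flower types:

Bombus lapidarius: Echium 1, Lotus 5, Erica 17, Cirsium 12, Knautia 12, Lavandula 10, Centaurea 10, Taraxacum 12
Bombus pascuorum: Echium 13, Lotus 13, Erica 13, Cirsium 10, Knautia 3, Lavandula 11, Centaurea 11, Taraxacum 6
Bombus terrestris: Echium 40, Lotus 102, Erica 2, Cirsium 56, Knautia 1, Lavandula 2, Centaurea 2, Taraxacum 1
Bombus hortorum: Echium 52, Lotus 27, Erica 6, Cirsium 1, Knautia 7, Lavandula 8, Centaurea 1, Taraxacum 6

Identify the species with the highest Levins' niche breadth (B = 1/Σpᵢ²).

Bombus pascuorum

Proportions for Bombus lapidarius (n=79): 1/79=0.0127, 5/79=0.0633, 17/79=0.2152, 12/79=0.1519, 12/79=0.1519, 10/79=0.1266, 10/79=0.1266, 12/79=0.1519
Proportions for Bombus pascuorum (n=80): 13/80=0.1625, 13/80=0.1625, 13/80=0.1625, 10/80=0.1250, 3/80=0.0375, 11/80=0.1375, 11/80=0.1375, 6/80=0.0750
Proportions for Bombus terrestris (n=206): 40/206=0.1942, 102/206=0.4951, 2/206=0.0097, 56/206=0.2718, 1/206=0.0049, 2/206=0.0097, 2/206=0.0097, 1/206=0.0049
Proportions for Bombus hortorum (n=108): 52/108=0.4815, 27/108=0.2500, 6/108=0.0556, 1/108=0.0093, 7/108=0.0648, 8/108=0.0741, 1/108=0.0093, 6/108=0.0556
Σp_lapiᵢ² = 0.0127² + 0.0633² + 0.2152² + 0.1519² + 0.1519² + 0.1266² + 0.1266² + 0.1519² = 0.000161 + 0.004007 + 0.046311 + 0.023074 + 0.023074 + 0.016028 + 0.016028 + 0.023074 = 0.151757
B_lapi = 1 / 0.151757 = 6.5895
Σp_pascᵢ² = 0.1625² + 0.1625² + 0.1625² + 0.1250² + 0.0375² + 0.1375² + 0.1375² + 0.0750² = 0.026406 + 0.026406 + 0.026406 + 0.015625 + 0.001406 + 0.018906 + 0.018906 + 0.005625 = 0.139686
B_pasc = 1 / 0.139686 = 7.1589
Σp_terrᵢ² = 0.1942² + 0.4951² + 0.0097² + 0.2718² + 0.0049² + 0.0097² + 0.0097² + 0.0049² = 0.037714 + 0.245124 + 0.000094 + 0.073875 + 0.000024 + 0.000094 + 0.000094 + 0.000024 = 0.357043
B_terr = 1 / 0.357043 = 2.8008
Σp_hortᵢ² = 0.4815² + 0.2500² + 0.0556² + 0.0093² + 0.0648² + 0.0741² + 0.0093² + 0.0556² = 0.231842 + 0.062500 + 0.003091 + 0.000086 + 0.004199 + 0.005491 + 0.000086 + 0.003091 = 0.310386
B_hort = 1 / 0.310386 = 3.2218
Highest B → broadest niche (most generalist): Bombus pascuorum (B = 7.16).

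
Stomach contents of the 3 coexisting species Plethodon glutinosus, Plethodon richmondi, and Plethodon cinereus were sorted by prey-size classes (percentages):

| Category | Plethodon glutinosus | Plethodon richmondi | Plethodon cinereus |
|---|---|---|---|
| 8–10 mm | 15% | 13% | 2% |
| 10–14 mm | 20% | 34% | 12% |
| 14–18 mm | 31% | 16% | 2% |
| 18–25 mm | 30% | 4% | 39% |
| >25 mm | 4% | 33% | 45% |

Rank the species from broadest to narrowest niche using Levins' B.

Convert percentages to proportions (divide by 100).
Σp_glutᵢ² = 0.15² + 0.20² + 0.31² + 0.30² + 0.04² = 0.0225 + 0.0400 + 0.0961 + 0.0900 + 0.0016 = 0.2502
B_glut = 1 / 0.2502 = 3.9968
Σp_richᵢ² = 0.13² + 0.34² + 0.16² + 0.04² + 0.33² = 0.0169 + 0.1156 + 0.0256 + 0.0016 + 0.1089 = 0.2686
B_rich = 1 / 0.2686 = 3.7230
Σp_cineᵢ² = 0.02² + 0.12² + 0.02² + 0.39² + 0.45² = 0.0004 + 0.0144 + 0.0004 + 0.1521 + 0.2025 = 0.3698
B_cine = 1 / 0.3698 = 2.7042
Ranking by B (broadest → narrowest): Plethodon glutinosus (4.00) > Plethodon richmondi (3.72) > Plethodon cinereus (2.70)

Plethodon glutinosus > Plethodon richmondi > Plethodon cinereus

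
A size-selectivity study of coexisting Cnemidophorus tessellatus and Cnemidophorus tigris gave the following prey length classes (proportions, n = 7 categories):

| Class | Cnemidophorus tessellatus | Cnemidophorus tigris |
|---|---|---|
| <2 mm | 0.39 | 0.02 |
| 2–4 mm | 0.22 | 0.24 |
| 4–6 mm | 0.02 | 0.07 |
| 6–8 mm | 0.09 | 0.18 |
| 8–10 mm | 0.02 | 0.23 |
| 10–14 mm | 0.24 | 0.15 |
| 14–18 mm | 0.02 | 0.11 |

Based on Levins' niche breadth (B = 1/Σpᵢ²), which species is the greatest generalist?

Cnemidophorus tigris

Σp_tessᵢ² = 0.39² + 0.22² + 0.02² + 0.09² + 0.02² + 0.24² + 0.02² = 0.1521 + 0.0484 + 0.0004 + 0.0081 + 0.0004 + 0.0576 + 0.0004 = 0.2674
B_tess = 1 / 0.2674 = 3.7397
Σp_tigrᵢ² = 0.02² + 0.24² + 0.07² + 0.18² + 0.23² + 0.15² + 0.11² = 0.0004 + 0.0576 + 0.0049 + 0.0324 + 0.0529 + 0.0225 + 0.0121 = 0.1828
B_tigr = 1 / 0.1828 = 5.4705
Highest B → broadest niche (most generalist): Cnemidophorus tigris (B = 5.47).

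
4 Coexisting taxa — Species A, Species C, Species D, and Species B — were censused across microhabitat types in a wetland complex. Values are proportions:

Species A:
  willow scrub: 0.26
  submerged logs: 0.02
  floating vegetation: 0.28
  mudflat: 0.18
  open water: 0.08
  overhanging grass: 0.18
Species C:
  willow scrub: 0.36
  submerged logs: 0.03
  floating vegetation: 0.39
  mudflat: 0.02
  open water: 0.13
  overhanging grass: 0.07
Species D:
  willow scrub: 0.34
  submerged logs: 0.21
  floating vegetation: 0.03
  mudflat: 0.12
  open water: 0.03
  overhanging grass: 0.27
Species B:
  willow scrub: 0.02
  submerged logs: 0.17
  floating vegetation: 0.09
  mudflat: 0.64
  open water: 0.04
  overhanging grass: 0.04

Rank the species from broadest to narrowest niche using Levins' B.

Species A > Species D > Species C > Species B

Σp_Aᵢ² = 0.26² + 0.02² + 0.28² + 0.18² + 0.08² + 0.18² = 0.0676 + 0.0004 + 0.0784 + 0.0324 + 0.0064 + 0.0324 = 0.2176
B_A = 1 / 0.2176 = 4.5956
Σp_Cᵢ² = 0.36² + 0.03² + 0.39² + 0.02² + 0.13² + 0.07² = 0.1296 + 0.0009 + 0.1521 + 0.0004 + 0.0169 + 0.0049 = 0.3048
B_C = 1 / 0.3048 = 3.2808
Σp_Dᵢ² = 0.34² + 0.21² + 0.03² + 0.12² + 0.03² + 0.27² = 0.1156 + 0.0441 + 0.0009 + 0.0144 + 0.0009 + 0.0729 = 0.2488
B_D = 1 / 0.2488 = 4.0193
Σp_Bᵢ² = 0.02² + 0.17² + 0.09² + 0.64² + 0.04² + 0.04² = 0.0004 + 0.0289 + 0.0081 + 0.4096 + 0.0016 + 0.0016 = 0.4502
B_B = 1 / 0.4502 = 2.2212
Ranking by B (broadest → narrowest): Species A (4.60) > Species D (4.02) > Species C (3.28) > Species B (2.22)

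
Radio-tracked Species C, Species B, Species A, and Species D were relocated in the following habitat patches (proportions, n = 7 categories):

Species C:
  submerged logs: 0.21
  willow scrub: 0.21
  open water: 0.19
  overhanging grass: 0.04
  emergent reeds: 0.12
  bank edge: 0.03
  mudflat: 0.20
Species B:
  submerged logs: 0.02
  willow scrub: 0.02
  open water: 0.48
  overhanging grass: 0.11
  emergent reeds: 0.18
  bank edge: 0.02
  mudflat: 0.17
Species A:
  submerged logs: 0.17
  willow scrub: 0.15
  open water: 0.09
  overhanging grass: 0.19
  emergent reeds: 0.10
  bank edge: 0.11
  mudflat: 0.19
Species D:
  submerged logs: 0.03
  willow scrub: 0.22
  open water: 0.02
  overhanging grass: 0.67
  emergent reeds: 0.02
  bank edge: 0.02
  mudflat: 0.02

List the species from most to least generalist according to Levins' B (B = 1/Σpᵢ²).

Species A > Species C > Species B > Species D

Σp_Cᵢ² = 0.21² + 0.21² + 0.19² + 0.04² + 0.12² + 0.03² + 0.20² = 0.0441 + 0.0441 + 0.0361 + 0.0016 + 0.0144 + 0.0009 + 0.0400 = 0.1812
B_C = 1 / 0.1812 = 5.5188
Σp_Bᵢ² = 0.02² + 0.02² + 0.48² + 0.11² + 0.18² + 0.02² + 0.17² = 0.0004 + 0.0004 + 0.2304 + 0.0121 + 0.0324 + 0.0004 + 0.0289 = 0.3050
B_B = 1 / 0.3050 = 3.2787
Σp_Aᵢ² = 0.17² + 0.15² + 0.09² + 0.19² + 0.10² + 0.11² + 0.19² = 0.0289 + 0.0225 + 0.0081 + 0.0361 + 0.0100 + 0.0121 + 0.0361 = 0.1538
B_A = 1 / 0.1538 = 6.5020
Σp_Dᵢ² = 0.03² + 0.22² + 0.02² + 0.67² + 0.02² + 0.02² + 0.02² = 0.0009 + 0.0484 + 0.0004 + 0.4489 + 0.0004 + 0.0004 + 0.0004 = 0.4998
B_D = 1 / 0.4998 = 2.0008
Ranking by B (broadest → narrowest): Species A (6.50) > Species C (5.52) > Species B (3.28) > Species D (2.00)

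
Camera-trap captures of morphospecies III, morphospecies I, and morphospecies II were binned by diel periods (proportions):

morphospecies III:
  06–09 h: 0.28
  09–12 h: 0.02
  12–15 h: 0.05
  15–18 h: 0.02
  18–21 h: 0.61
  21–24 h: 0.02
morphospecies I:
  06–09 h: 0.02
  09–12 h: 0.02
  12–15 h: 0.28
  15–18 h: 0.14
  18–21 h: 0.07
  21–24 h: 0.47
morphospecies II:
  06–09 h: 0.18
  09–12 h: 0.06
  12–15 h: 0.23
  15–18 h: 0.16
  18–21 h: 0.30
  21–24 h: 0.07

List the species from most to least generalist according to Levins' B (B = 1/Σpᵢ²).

Σp_IIIᵢ² = 0.28² + 0.02² + 0.05² + 0.02² + 0.61² + 0.02² = 0.0784 + 0.0004 + 0.0025 + 0.0004 + 0.3721 + 0.0004 = 0.4542
B_III = 1 / 0.4542 = 2.2017
Σp_Iᵢ² = 0.02² + 0.02² + 0.28² + 0.14² + 0.07² + 0.47² = 0.0004 + 0.0004 + 0.0784 + 0.0196 + 0.0049 + 0.2209 = 0.3246
B_I = 1 / 0.3246 = 3.0807
Σp_IIᵢ² = 0.18² + 0.06² + 0.23² + 0.16² + 0.30² + 0.07² = 0.0324 + 0.0036 + 0.0529 + 0.0256 + 0.0900 + 0.0049 = 0.2094
B_II = 1 / 0.2094 = 4.7755
Ranking by B (broadest → narrowest): morphospecies II (4.78) > morphospecies I (3.08) > morphospecies III (2.20)

morphospecies II > morphospecies I > morphospecies III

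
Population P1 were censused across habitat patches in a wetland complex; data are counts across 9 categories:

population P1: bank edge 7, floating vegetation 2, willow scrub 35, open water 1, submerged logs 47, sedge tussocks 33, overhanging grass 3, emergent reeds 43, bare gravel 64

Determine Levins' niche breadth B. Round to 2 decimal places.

Proportions for population P1 (n=235): 7/235=0.0298, 2/235=0.0085, 35/235=0.1489, 1/235=0.0043, 47/235=0.2000, 33/235=0.1404, 3/235=0.0128, 43/235=0.1830, 64/235=0.2723
Σpᵢ² = 0.0298² + 0.0085² + 0.1489² + 0.0043² + 0.2000² + 0.1404² + 0.0128² + 0.1830² + 0.2723² = 0.000888 + 0.000072 + 0.022171 + 0.000018 + 0.040000 + 0.019712 + 0.000164 + 0.033489 + 0.074147 = 0.190661
B = 1 / 0.190661 = 5.2449

5.24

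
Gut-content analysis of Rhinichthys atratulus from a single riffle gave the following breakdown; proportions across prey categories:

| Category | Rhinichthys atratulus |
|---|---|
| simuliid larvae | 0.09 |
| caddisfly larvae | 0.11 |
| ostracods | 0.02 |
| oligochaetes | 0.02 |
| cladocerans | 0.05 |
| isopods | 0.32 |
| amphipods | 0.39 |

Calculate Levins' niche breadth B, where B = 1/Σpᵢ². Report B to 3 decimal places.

3.597

Σpᵢ² = 0.09² + 0.11² + 0.02² + 0.02² + 0.05² + 0.32² + 0.39² = 0.0081 + 0.0121 + 0.0004 + 0.0004 + 0.0025 + 0.1024 + 0.1521 = 0.2780
B = 1 / 0.2780 = 3.59712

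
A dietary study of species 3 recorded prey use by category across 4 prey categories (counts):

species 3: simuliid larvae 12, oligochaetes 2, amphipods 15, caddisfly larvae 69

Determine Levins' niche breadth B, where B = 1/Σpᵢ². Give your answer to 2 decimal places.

Proportions for species 3 (n=98): 12/98=0.1224, 2/98=0.0204, 15/98=0.1531, 69/98=0.7041
Σpᵢ² = 0.1224² + 0.0204² + 0.1531² + 0.7041² = 0.014982 + 0.000416 + 0.023440 + 0.495757 = 0.534595
B = 1 / 0.534595 = 1.8706

1.87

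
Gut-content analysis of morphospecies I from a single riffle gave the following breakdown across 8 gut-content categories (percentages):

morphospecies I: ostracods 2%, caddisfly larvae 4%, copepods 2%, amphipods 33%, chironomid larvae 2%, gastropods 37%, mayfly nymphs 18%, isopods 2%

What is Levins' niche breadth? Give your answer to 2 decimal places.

3.55

Convert percentages to proportions (divide by 100).
Σpᵢ² = 0.02² + 0.04² + 0.02² + 0.33² + 0.02² + 0.37² + 0.18² + 0.02² = 0.0004 + 0.0016 + 0.0004 + 0.1089 + 0.0004 + 0.1369 + 0.0324 + 0.0004 = 0.2814
B = 1 / 0.2814 = 3.5537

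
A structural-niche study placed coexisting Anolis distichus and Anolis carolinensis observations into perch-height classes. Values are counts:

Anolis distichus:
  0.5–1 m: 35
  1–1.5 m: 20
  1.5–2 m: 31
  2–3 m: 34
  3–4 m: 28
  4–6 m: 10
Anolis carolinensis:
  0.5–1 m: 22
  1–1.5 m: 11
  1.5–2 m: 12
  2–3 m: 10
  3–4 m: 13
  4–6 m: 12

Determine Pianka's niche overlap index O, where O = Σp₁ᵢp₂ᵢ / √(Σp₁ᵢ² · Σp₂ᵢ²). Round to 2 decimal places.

0.94

Proportions for Anolis distichus (n=158): 35/158=0.2215, 20/158=0.1266, 31/158=0.1962, 34/158=0.2152, 28/158=0.1772, 10/158=0.0633
Proportions for Anolis carolinensis (n=80): 22/80=0.2750, 11/80=0.1375, 12/80=0.1500, 10/80=0.1250, 13/80=0.1625, 12/80=0.1500
Σ p₁ᵢp₂ᵢ = 0.060913 + 0.017408 + 0.029430 + 0.026900 + 0.028795 + 0.009495 = 0.172941
Σp_1ᵢ² = 0.2215² + 0.1266² + 0.1962² + 0.2152² + 0.1772² + 0.0633² = 0.049062 + 0.016028 + 0.038494 + 0.046311 + 0.031400 + 0.004007 = 0.185302
Σp_2ᵢ² = 0.2750² + 0.1375² + 0.1500² + 0.1250² + 0.1625² + 0.1500² = 0.075625 + 0.018906 + 0.022500 + 0.015625 + 0.026406 + 0.022500 = 0.181562
O = 0.172941 / √(0.185302 × 0.181562) = 0.172941 / 0.1834225 = 0.9429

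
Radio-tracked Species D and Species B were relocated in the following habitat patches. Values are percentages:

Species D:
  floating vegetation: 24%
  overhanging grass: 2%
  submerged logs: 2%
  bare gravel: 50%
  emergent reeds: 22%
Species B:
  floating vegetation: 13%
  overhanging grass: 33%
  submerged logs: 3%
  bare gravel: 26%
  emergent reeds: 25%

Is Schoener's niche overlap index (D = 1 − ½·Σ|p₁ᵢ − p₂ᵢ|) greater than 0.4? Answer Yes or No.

Convert percentages to proportions (divide by 100).
Σ|p₁ᵢ − p₂ᵢ| = 0.11 + 0.31 + 0.01 + 0.24 + 0.03 = 0.70
D = 1 − ½ × 0.70 = 1 − 0.350 = 0.6500
D = 0.6500 > 0.4 → Yes.

Yes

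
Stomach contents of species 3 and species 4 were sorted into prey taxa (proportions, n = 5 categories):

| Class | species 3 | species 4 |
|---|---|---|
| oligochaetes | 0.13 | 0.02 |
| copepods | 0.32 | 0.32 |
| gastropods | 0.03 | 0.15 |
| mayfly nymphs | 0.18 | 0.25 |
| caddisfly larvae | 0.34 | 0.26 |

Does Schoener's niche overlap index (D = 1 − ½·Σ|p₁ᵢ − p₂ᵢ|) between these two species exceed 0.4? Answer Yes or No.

Σ|p₁ᵢ − p₂ᵢ| = 0.11 + 0.00 + 0.12 + 0.07 + 0.08 = 0.38
D = 1 − ½ × 0.38 = 1 − 0.190 = 0.8100
D = 0.8100 > 0.4 → Yes.

Yes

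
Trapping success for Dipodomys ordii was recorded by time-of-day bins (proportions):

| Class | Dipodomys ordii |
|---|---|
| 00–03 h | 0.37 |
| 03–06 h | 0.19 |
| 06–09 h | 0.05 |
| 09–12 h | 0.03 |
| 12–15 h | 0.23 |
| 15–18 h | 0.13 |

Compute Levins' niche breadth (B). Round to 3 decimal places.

Σpᵢ² = 0.37² + 0.19² + 0.05² + 0.03² + 0.23² + 0.13² = 0.1369 + 0.0361 + 0.0025 + 0.0009 + 0.0529 + 0.0169 = 0.2462
B = 1 / 0.2462 = 4.06174

4.062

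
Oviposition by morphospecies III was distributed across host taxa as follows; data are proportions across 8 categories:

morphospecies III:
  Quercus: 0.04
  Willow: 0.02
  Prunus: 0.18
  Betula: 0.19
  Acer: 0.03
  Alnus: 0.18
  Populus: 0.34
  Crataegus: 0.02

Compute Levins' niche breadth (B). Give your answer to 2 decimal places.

4.55

Σpᵢ² = 0.04² + 0.02² + 0.18² + 0.19² + 0.03² + 0.18² + 0.34² + 0.02² = 0.0016 + 0.0004 + 0.0324 + 0.0361 + 0.0009 + 0.0324 + 0.1156 + 0.0004 = 0.2198
B = 1 / 0.2198 = 4.5496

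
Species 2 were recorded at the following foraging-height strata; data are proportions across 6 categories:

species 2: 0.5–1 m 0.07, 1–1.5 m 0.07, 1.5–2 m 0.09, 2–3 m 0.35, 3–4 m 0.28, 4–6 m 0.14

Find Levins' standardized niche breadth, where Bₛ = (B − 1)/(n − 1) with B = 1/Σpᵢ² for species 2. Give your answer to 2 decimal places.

0.64

Σpᵢ² = 0.07² + 0.07² + 0.09² + 0.35² + 0.28² + 0.14² = 0.0049 + 0.0049 + 0.0081 + 0.1225 + 0.0784 + 0.0196 = 0.2384
B = 1 / 0.2384 = 4.1946
Bₛ = (B − 1)/(n − 1) = (4.1946 − 1)/(6 − 1) = 3.1946/5 = 0.6389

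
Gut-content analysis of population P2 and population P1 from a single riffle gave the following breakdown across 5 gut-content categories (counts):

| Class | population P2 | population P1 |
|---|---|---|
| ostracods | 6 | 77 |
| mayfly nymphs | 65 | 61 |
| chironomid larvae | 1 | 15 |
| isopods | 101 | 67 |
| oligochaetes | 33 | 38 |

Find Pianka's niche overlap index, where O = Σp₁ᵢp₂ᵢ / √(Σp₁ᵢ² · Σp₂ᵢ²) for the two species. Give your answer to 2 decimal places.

Proportions for population P2 (n=206): 6/206=0.0291, 65/206=0.3155, 1/206=0.0049, 101/206=0.4903, 33/206=0.1602
Proportions for population P1 (n=258): 77/258=0.2984, 61/258=0.2364, 15/258=0.0581, 67/258=0.2597, 38/258=0.1473
Σ p₁ᵢp₂ᵢ = 0.008683 + 0.074584 + 0.000285 + 0.127331 + 0.023597 = 0.234480
Σp_1ᵢ² = 0.0291² + 0.3155² + 0.0049² + 0.4903² + 0.1602² = 0.000847 + 0.099540 + 0.000024 + 0.240394 + 0.025664 = 0.366469
Σp_2ᵢ² = 0.2984² + 0.2364² + 0.0581² + 0.2597² + 0.1473² = 0.089043 + 0.055885 + 0.003376 + 0.067444 + 0.021697 = 0.237445
O = 0.234480 / √(0.366469 × 0.237445) = 0.234480 / 0.2949851 = 0.7949

0.79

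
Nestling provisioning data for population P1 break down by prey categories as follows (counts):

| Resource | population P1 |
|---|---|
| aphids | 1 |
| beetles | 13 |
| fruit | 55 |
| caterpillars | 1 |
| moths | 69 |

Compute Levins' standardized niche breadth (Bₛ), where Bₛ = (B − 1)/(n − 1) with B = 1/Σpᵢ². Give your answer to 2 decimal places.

Proportions for population P1 (n=139): 1/139=0.0072, 13/139=0.0935, 55/139=0.3957, 1/139=0.0072, 69/139=0.4964
Σpᵢ² = 0.0072² + 0.0935² + 0.3957² + 0.0072² + 0.4964² = 0.000052 + 0.008742 + 0.156578 + 0.000052 + 0.246413 = 0.411837
B = 1 / 0.411837 = 2.4281
Bₛ = (B − 1)/(n − 1) = (2.4281 − 1)/(5 − 1) = 1.4281/4 = 0.3570

0.36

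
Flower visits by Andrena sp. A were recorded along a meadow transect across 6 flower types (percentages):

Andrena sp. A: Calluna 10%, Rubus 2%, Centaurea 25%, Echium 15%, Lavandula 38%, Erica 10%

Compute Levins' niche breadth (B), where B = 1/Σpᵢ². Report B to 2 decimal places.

Convert percentages to proportions (divide by 100).
Σpᵢ² = 0.10² + 0.02² + 0.25² + 0.15² + 0.38² + 0.10² = 0.0100 + 0.0004 + 0.0625 + 0.0225 + 0.1444 + 0.0100 = 0.2498
B = 1 / 0.2498 = 4.0032

4.00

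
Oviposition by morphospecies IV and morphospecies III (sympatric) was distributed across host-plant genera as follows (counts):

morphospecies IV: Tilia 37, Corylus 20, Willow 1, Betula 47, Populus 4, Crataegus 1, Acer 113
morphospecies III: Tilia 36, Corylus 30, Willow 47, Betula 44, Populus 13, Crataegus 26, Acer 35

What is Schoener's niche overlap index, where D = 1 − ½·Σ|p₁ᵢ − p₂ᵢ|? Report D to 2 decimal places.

0.61

Proportions for morphospecies IV (n=223): 37/223=0.1659, 20/223=0.0897, 1/223=0.0045, 47/223=0.2108, 4/223=0.0179, 1/223=0.0045, 113/223=0.5067
Proportions for morphospecies III (n=231): 36/231=0.1558, 30/231=0.1299, 47/231=0.2035, 44/231=0.1905, 13/231=0.0563, 26/231=0.1126, 35/231=0.1515
Σ|p₁ᵢ − p₂ᵢ| = 0.0101 + 0.0402 + 0.1990 + 0.0203 + 0.0384 + 0.1081 + 0.3552 = 0.7713
D = 1 − ½ × 0.7713 = 1 − 0.38565 = 0.61435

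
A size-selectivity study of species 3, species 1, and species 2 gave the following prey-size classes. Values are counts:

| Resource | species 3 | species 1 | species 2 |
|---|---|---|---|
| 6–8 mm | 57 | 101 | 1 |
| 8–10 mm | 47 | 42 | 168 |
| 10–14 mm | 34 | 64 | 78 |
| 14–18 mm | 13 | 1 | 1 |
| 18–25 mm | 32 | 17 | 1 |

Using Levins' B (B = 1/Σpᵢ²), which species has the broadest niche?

species 3

Proportions for species 3 (n=183): 57/183=0.3115, 47/183=0.2568, 34/183=0.1858, 13/183=0.0710, 32/183=0.1749
Proportions for species 1 (n=225): 101/225=0.4489, 42/225=0.1867, 64/225=0.2844, 1/225=0.0044, 17/225=0.0756
Proportions for species 2 (n=249): 1/249=0.0040, 168/249=0.6747, 78/249=0.3133, 1/249=0.0040, 1/249=0.0040
Σp_3ᵢ² = 0.3115² + 0.2568² + 0.1858² + 0.0710² + 0.1749² = 0.097032 + 0.065946 + 0.034522 + 0.005041 + 0.030590 = 0.233131
B_3 = 1 / 0.233131 = 4.2894
Σp_1ᵢ² = 0.4489² + 0.1867² + 0.2844² + 0.0044² + 0.0756² = 0.201511 + 0.034857 + 0.080883 + 0.000019 + 0.005715 = 0.322985
B_1 = 1 / 0.322985 = 3.0961
Σp_2ᵢ² = 0.0040² + 0.6747² + 0.3133² + 0.0040² + 0.0040² = 0.000016 + 0.455220 + 0.098157 + 0.000016 + 0.000016 = 0.553425
B_2 = 1 / 0.553425 = 1.8069
Highest B → broadest niche (most generalist): species 3 (B = 4.29).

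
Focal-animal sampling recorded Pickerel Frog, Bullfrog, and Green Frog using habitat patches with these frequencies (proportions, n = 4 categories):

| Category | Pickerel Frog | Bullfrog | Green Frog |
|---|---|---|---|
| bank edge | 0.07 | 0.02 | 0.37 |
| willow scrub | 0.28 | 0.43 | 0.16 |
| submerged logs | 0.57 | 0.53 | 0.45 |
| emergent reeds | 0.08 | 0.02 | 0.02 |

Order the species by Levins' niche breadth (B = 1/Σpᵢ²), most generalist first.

Σp_Pickᵢ² = 0.07² + 0.28² + 0.57² + 0.08² = 0.0049 + 0.0784 + 0.3249 + 0.0064 = 0.4146
B_Pick = 1 / 0.4146 = 2.4120
Σp_Bullᵢ² = 0.02² + 0.43² + 0.53² + 0.02² = 0.0004 + 0.1849 + 0.2809 + 0.0004 = 0.4666
B_Bull = 1 / 0.4666 = 2.1432
Σp_Greeᵢ² = 0.37² + 0.16² + 0.45² + 0.02² = 0.1369 + 0.0256 + 0.2025 + 0.0004 = 0.3654
B_Gree = 1 / 0.3654 = 2.7367
Ranking by B (broadest → narrowest): Green Frog (2.74) > Pickerel Frog (2.41) > Bullfrog (2.14)

Green Frog > Pickerel Frog > Bullfrog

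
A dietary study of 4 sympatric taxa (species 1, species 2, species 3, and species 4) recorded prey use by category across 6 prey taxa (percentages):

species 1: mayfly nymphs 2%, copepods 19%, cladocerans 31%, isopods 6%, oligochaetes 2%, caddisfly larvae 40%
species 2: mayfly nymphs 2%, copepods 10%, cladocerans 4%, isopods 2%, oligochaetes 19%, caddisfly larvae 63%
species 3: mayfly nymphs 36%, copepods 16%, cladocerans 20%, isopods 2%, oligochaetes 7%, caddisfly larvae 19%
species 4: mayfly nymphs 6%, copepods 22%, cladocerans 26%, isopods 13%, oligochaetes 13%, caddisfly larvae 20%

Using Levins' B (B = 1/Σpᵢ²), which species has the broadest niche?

Convert percentages to proportions (divide by 100).
Σp_1ᵢ² = 0.02² + 0.19² + 0.31² + 0.06² + 0.02² + 0.40² = 0.0004 + 0.0361 + 0.0961 + 0.0036 + 0.0004 + 0.1600 = 0.2966
B_1 = 1 / 0.2966 = 3.3715
Σp_2ᵢ² = 0.02² + 0.10² + 0.04² + 0.02² + 0.19² + 0.63² = 0.0004 + 0.0100 + 0.0016 + 0.0004 + 0.0361 + 0.3969 = 0.4454
B_2 = 1 / 0.4454 = 2.2452
Σp_3ᵢ² = 0.36² + 0.16² + 0.20² + 0.02² + 0.07² + 0.19² = 0.1296 + 0.0256 + 0.0400 + 0.0004 + 0.0049 + 0.0361 = 0.2366
B_3 = 1 / 0.2366 = 4.2265
Σp_4ᵢ² = 0.06² + 0.22² + 0.26² + 0.13² + 0.13² + 0.20² = 0.0036 + 0.0484 + 0.0676 + 0.0169 + 0.0169 + 0.0400 = 0.1934
B_4 = 1 / 0.1934 = 5.1706
Highest B → broadest niche (most generalist): species 4 (B = 5.17).

species 4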